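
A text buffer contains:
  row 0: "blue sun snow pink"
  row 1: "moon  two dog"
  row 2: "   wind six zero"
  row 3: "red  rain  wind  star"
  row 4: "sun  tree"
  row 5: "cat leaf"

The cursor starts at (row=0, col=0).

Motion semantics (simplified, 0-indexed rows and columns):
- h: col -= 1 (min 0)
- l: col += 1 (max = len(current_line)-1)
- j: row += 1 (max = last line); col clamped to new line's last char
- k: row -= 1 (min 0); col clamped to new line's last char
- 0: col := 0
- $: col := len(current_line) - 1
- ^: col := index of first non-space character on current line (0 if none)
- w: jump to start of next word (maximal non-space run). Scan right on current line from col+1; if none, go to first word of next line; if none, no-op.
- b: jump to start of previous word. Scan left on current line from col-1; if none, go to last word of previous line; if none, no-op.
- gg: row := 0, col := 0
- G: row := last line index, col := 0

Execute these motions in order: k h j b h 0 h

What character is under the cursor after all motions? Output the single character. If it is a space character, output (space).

Answer: b

Derivation:
After 1 (k): row=0 col=0 char='b'
After 2 (h): row=0 col=0 char='b'
After 3 (j): row=1 col=0 char='m'
After 4 (b): row=0 col=14 char='p'
After 5 (h): row=0 col=13 char='_'
After 6 (0): row=0 col=0 char='b'
After 7 (h): row=0 col=0 char='b'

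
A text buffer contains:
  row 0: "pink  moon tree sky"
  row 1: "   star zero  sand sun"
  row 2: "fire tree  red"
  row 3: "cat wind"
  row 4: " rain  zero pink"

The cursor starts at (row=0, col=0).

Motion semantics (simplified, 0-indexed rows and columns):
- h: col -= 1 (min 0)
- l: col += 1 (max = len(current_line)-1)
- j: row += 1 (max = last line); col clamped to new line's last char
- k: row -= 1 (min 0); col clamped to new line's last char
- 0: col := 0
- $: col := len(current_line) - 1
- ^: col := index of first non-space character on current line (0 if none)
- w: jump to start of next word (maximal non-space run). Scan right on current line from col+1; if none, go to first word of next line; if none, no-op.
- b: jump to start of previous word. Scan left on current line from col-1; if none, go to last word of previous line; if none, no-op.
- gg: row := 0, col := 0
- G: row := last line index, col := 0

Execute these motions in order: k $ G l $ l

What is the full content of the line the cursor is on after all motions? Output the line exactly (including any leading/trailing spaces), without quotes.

Answer:  rain  zero pink

Derivation:
After 1 (k): row=0 col=0 char='p'
After 2 ($): row=0 col=18 char='y'
After 3 (G): row=4 col=0 char='_'
After 4 (l): row=4 col=1 char='r'
After 5 ($): row=4 col=15 char='k'
After 6 (l): row=4 col=15 char='k'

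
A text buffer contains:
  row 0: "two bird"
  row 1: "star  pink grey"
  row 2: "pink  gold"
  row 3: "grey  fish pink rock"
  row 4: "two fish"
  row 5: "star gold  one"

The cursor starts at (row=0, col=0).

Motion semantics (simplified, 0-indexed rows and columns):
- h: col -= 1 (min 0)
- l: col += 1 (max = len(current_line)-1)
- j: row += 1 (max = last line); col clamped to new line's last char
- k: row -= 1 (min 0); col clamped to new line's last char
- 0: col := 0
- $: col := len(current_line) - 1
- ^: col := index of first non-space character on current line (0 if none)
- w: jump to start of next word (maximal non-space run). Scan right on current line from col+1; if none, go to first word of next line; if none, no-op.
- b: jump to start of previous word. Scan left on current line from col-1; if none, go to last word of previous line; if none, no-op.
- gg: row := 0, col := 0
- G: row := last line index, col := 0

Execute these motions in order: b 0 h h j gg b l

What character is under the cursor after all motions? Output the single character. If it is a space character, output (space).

Answer: w

Derivation:
After 1 (b): row=0 col=0 char='t'
After 2 (0): row=0 col=0 char='t'
After 3 (h): row=0 col=0 char='t'
After 4 (h): row=0 col=0 char='t'
After 5 (j): row=1 col=0 char='s'
After 6 (gg): row=0 col=0 char='t'
After 7 (b): row=0 col=0 char='t'
After 8 (l): row=0 col=1 char='w'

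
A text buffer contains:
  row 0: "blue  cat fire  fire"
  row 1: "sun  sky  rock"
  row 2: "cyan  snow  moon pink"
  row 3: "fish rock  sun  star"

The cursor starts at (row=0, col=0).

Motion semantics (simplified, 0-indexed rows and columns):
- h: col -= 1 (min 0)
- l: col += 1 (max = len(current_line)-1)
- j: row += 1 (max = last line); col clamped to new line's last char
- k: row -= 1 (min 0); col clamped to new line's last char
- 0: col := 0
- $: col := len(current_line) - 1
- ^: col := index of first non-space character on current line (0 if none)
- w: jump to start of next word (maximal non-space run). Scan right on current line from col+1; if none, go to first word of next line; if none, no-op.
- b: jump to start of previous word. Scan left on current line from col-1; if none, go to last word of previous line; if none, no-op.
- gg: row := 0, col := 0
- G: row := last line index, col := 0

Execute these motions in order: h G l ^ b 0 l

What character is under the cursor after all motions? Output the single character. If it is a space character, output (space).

Answer: y

Derivation:
After 1 (h): row=0 col=0 char='b'
After 2 (G): row=3 col=0 char='f'
After 3 (l): row=3 col=1 char='i'
After 4 (^): row=3 col=0 char='f'
After 5 (b): row=2 col=17 char='p'
After 6 (0): row=2 col=0 char='c'
After 7 (l): row=2 col=1 char='y'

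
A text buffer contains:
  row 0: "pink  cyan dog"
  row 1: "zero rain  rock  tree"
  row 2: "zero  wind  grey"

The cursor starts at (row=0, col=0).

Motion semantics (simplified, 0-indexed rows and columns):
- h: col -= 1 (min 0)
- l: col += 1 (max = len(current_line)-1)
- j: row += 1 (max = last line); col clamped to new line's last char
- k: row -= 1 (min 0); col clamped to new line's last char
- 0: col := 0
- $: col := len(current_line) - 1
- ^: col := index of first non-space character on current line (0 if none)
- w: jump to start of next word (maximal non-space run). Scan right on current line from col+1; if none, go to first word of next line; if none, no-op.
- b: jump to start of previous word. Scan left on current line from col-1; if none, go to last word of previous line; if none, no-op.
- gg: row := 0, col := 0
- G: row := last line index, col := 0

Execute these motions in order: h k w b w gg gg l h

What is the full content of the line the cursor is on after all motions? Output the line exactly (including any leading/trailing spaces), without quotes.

After 1 (h): row=0 col=0 char='p'
After 2 (k): row=0 col=0 char='p'
After 3 (w): row=0 col=6 char='c'
After 4 (b): row=0 col=0 char='p'
After 5 (w): row=0 col=6 char='c'
After 6 (gg): row=0 col=0 char='p'
After 7 (gg): row=0 col=0 char='p'
After 8 (l): row=0 col=1 char='i'
After 9 (h): row=0 col=0 char='p'

Answer: pink  cyan dog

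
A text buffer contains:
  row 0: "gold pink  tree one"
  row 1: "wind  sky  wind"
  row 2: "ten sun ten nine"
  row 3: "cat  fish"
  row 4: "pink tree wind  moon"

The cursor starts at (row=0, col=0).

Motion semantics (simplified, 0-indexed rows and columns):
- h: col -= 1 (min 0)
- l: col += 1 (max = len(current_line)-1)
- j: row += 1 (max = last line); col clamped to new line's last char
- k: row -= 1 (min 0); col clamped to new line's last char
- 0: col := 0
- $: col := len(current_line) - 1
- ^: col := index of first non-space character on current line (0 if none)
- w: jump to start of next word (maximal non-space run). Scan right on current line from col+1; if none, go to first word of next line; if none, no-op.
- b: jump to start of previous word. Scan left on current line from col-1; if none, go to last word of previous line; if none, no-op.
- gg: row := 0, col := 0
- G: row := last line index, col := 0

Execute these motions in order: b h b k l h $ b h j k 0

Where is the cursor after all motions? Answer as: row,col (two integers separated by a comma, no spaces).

After 1 (b): row=0 col=0 char='g'
After 2 (h): row=0 col=0 char='g'
After 3 (b): row=0 col=0 char='g'
After 4 (k): row=0 col=0 char='g'
After 5 (l): row=0 col=1 char='o'
After 6 (h): row=0 col=0 char='g'
After 7 ($): row=0 col=18 char='e'
After 8 (b): row=0 col=16 char='o'
After 9 (h): row=0 col=15 char='_'
After 10 (j): row=1 col=14 char='d'
After 11 (k): row=0 col=14 char='e'
After 12 (0): row=0 col=0 char='g'

Answer: 0,0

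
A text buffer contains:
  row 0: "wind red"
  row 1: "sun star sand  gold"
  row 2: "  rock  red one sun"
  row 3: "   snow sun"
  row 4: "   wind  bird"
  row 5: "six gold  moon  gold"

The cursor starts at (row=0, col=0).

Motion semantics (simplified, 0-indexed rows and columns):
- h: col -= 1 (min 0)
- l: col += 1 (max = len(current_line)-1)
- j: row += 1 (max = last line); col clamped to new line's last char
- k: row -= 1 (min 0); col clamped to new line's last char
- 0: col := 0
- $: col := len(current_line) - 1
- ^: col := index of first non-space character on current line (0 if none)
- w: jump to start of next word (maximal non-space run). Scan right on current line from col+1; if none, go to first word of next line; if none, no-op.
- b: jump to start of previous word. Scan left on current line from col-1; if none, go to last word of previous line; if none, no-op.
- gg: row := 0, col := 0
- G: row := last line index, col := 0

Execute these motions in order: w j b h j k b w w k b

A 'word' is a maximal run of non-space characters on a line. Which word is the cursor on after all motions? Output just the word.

Answer: red

Derivation:
After 1 (w): row=0 col=5 char='r'
After 2 (j): row=1 col=5 char='t'
After 3 (b): row=1 col=4 char='s'
After 4 (h): row=1 col=3 char='_'
After 5 (j): row=2 col=3 char='o'
After 6 (k): row=1 col=3 char='_'
After 7 (b): row=1 col=0 char='s'
After 8 (w): row=1 col=4 char='s'
After 9 (w): row=1 col=9 char='s'
After 10 (k): row=0 col=7 char='d'
After 11 (b): row=0 col=5 char='r'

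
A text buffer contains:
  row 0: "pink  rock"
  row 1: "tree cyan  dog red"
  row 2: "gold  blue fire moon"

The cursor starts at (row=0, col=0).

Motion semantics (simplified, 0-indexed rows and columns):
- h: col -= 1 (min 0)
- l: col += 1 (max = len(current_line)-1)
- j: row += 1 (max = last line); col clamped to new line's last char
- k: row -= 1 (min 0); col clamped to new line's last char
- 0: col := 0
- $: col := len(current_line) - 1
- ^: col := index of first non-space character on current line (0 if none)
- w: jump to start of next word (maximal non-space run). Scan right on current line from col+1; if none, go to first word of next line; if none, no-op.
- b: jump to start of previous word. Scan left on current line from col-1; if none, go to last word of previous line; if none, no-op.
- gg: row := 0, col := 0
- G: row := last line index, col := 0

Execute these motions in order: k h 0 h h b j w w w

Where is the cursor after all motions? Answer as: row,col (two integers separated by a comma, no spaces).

Answer: 1,15

Derivation:
After 1 (k): row=0 col=0 char='p'
After 2 (h): row=0 col=0 char='p'
After 3 (0): row=0 col=0 char='p'
After 4 (h): row=0 col=0 char='p'
After 5 (h): row=0 col=0 char='p'
After 6 (b): row=0 col=0 char='p'
After 7 (j): row=1 col=0 char='t'
After 8 (w): row=1 col=5 char='c'
After 9 (w): row=1 col=11 char='d'
After 10 (w): row=1 col=15 char='r'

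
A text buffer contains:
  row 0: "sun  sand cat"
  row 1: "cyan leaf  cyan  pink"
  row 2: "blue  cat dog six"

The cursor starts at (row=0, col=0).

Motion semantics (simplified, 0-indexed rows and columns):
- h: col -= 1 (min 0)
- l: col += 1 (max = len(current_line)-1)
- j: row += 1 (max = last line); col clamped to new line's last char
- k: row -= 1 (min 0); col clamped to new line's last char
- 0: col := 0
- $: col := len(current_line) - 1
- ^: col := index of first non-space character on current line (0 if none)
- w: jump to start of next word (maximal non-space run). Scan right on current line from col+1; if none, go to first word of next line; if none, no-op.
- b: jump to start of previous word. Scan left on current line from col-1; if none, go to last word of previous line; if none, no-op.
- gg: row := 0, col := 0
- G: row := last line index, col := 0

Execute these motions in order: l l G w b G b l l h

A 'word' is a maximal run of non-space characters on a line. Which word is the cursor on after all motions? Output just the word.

After 1 (l): row=0 col=1 char='u'
After 2 (l): row=0 col=2 char='n'
After 3 (G): row=2 col=0 char='b'
After 4 (w): row=2 col=6 char='c'
After 5 (b): row=2 col=0 char='b'
After 6 (G): row=2 col=0 char='b'
After 7 (b): row=1 col=17 char='p'
After 8 (l): row=1 col=18 char='i'
After 9 (l): row=1 col=19 char='n'
After 10 (h): row=1 col=18 char='i'

Answer: pink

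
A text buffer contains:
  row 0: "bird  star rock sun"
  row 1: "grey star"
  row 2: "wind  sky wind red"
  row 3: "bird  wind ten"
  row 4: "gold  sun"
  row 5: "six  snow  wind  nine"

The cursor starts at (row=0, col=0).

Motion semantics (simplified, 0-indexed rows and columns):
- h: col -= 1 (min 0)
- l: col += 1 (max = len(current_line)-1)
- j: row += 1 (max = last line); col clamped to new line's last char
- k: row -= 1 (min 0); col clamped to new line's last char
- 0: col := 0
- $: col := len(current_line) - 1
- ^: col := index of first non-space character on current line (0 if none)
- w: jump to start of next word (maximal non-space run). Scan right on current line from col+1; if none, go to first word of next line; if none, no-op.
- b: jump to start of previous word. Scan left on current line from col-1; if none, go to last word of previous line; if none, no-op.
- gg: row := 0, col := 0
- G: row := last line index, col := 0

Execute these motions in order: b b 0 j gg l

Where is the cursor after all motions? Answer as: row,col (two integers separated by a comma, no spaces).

After 1 (b): row=0 col=0 char='b'
After 2 (b): row=0 col=0 char='b'
After 3 (0): row=0 col=0 char='b'
After 4 (j): row=1 col=0 char='g'
After 5 (gg): row=0 col=0 char='b'
After 6 (l): row=0 col=1 char='i'

Answer: 0,1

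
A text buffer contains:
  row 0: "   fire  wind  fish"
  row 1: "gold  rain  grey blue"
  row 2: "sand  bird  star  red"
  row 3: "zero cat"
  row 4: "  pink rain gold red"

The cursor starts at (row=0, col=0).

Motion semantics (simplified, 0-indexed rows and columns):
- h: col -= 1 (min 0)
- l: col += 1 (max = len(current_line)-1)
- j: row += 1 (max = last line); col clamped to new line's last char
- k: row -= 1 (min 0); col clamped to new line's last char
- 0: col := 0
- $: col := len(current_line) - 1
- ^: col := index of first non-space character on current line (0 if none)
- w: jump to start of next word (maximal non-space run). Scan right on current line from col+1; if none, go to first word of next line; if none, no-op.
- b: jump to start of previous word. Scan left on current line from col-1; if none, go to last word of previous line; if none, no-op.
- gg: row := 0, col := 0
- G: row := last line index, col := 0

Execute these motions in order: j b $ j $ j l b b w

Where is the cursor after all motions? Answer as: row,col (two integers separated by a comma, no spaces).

After 1 (j): row=1 col=0 char='g'
After 2 (b): row=0 col=15 char='f'
After 3 ($): row=0 col=18 char='h'
After 4 (j): row=1 col=18 char='l'
After 5 ($): row=1 col=20 char='e'
After 6 (j): row=2 col=20 char='d'
After 7 (l): row=2 col=20 char='d'
After 8 (b): row=2 col=18 char='r'
After 9 (b): row=2 col=12 char='s'
After 10 (w): row=2 col=18 char='r'

Answer: 2,18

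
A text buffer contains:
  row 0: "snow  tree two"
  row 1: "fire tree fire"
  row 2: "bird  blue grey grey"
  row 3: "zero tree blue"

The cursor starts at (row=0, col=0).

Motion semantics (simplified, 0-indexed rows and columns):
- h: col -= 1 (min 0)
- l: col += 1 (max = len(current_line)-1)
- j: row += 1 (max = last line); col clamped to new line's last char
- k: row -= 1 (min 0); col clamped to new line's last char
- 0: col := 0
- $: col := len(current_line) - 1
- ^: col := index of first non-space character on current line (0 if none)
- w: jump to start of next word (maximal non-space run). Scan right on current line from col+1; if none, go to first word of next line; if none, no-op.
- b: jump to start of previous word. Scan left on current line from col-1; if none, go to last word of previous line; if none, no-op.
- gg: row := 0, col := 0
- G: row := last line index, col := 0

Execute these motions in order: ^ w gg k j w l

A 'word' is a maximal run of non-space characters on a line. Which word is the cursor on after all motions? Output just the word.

After 1 (^): row=0 col=0 char='s'
After 2 (w): row=0 col=6 char='t'
After 3 (gg): row=0 col=0 char='s'
After 4 (k): row=0 col=0 char='s'
After 5 (j): row=1 col=0 char='f'
After 6 (w): row=1 col=5 char='t'
After 7 (l): row=1 col=6 char='r'

Answer: tree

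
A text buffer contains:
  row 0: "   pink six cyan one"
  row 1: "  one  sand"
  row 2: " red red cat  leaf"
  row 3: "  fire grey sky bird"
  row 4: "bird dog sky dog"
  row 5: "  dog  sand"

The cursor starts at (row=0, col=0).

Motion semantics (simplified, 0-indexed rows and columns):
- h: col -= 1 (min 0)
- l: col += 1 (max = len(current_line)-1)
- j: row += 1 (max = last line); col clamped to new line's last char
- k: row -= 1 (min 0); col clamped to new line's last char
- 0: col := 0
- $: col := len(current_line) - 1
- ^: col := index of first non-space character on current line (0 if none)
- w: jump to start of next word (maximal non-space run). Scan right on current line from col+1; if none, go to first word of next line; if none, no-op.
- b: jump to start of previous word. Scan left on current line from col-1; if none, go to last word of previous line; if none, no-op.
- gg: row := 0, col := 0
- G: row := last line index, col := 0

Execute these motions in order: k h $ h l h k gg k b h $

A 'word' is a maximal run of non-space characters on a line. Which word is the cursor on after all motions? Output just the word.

After 1 (k): row=0 col=0 char='_'
After 2 (h): row=0 col=0 char='_'
After 3 ($): row=0 col=19 char='e'
After 4 (h): row=0 col=18 char='n'
After 5 (l): row=0 col=19 char='e'
After 6 (h): row=0 col=18 char='n'
After 7 (k): row=0 col=18 char='n'
After 8 (gg): row=0 col=0 char='_'
After 9 (k): row=0 col=0 char='_'
After 10 (b): row=0 col=0 char='_'
After 11 (h): row=0 col=0 char='_'
After 12 ($): row=0 col=19 char='e'

Answer: one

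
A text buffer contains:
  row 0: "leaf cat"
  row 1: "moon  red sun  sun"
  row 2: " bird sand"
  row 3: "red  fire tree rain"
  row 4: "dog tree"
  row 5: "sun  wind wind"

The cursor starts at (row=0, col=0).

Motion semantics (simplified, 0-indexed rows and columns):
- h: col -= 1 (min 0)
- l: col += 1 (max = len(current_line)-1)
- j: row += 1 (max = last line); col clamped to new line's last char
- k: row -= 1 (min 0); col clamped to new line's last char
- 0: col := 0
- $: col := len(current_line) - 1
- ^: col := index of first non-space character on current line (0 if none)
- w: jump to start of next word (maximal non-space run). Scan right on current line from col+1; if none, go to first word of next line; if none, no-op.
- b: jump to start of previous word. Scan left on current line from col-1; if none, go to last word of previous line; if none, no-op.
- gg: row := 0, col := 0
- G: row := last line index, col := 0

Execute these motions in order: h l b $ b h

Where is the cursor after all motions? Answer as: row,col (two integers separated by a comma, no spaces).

Answer: 0,4

Derivation:
After 1 (h): row=0 col=0 char='l'
After 2 (l): row=0 col=1 char='e'
After 3 (b): row=0 col=0 char='l'
After 4 ($): row=0 col=7 char='t'
After 5 (b): row=0 col=5 char='c'
After 6 (h): row=0 col=4 char='_'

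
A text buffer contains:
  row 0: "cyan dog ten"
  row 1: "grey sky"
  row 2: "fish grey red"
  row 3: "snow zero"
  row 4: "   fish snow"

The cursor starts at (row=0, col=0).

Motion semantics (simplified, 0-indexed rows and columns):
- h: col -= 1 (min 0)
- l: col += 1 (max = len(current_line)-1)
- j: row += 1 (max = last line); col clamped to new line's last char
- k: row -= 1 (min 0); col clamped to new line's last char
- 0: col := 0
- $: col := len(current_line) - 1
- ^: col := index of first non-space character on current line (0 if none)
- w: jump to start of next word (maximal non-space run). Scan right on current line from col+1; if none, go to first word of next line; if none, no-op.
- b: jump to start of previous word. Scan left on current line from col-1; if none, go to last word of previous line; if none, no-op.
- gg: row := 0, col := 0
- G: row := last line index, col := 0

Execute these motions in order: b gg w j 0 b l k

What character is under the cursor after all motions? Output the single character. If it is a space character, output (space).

Answer: e

Derivation:
After 1 (b): row=0 col=0 char='c'
After 2 (gg): row=0 col=0 char='c'
After 3 (w): row=0 col=5 char='d'
After 4 (j): row=1 col=5 char='s'
After 5 (0): row=1 col=0 char='g'
After 6 (b): row=0 col=9 char='t'
After 7 (l): row=0 col=10 char='e'
After 8 (k): row=0 col=10 char='e'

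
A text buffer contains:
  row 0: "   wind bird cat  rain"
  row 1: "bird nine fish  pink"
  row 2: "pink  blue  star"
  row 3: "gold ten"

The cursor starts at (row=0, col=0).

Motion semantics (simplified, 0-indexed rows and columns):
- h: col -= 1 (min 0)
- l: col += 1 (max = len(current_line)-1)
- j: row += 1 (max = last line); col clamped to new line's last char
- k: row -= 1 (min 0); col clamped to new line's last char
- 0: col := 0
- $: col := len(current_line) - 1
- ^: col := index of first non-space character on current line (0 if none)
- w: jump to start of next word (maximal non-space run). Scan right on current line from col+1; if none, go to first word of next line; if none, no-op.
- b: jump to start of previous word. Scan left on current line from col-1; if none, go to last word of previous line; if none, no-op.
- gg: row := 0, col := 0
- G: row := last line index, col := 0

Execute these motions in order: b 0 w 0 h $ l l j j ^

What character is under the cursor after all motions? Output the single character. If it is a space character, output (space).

Answer: p

Derivation:
After 1 (b): row=0 col=0 char='_'
After 2 (0): row=0 col=0 char='_'
After 3 (w): row=0 col=3 char='w'
After 4 (0): row=0 col=0 char='_'
After 5 (h): row=0 col=0 char='_'
After 6 ($): row=0 col=21 char='n'
After 7 (l): row=0 col=21 char='n'
After 8 (l): row=0 col=21 char='n'
After 9 (j): row=1 col=19 char='k'
After 10 (j): row=2 col=15 char='r'
After 11 (^): row=2 col=0 char='p'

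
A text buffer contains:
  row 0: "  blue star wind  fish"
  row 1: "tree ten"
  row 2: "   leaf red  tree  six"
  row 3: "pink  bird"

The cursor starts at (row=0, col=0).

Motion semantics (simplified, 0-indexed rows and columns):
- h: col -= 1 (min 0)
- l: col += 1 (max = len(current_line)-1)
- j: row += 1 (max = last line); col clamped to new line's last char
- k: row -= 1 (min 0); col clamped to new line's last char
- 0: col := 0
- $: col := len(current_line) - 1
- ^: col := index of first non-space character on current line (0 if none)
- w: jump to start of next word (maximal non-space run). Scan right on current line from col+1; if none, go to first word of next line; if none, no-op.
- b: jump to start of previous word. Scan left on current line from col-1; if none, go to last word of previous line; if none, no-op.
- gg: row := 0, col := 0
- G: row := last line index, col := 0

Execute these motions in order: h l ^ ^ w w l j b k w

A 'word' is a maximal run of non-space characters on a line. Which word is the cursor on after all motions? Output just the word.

After 1 (h): row=0 col=0 char='_'
After 2 (l): row=0 col=1 char='_'
After 3 (^): row=0 col=2 char='b'
After 4 (^): row=0 col=2 char='b'
After 5 (w): row=0 col=7 char='s'
After 6 (w): row=0 col=12 char='w'
After 7 (l): row=0 col=13 char='i'
After 8 (j): row=1 col=7 char='n'
After 9 (b): row=1 col=5 char='t'
After 10 (k): row=0 col=5 char='e'
After 11 (w): row=0 col=7 char='s'

Answer: star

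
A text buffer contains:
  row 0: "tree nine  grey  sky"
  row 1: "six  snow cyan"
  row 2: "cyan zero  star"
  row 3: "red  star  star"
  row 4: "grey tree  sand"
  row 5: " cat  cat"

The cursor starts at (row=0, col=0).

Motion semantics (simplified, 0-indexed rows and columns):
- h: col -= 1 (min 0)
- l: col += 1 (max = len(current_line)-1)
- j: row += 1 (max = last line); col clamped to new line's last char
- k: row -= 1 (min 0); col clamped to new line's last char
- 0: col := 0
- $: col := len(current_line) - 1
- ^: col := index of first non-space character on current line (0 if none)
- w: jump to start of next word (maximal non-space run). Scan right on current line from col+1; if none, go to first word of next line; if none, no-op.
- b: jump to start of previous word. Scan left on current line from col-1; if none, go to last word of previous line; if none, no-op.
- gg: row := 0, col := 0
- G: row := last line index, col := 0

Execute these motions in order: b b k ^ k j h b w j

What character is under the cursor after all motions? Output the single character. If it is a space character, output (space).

Answer: c

Derivation:
After 1 (b): row=0 col=0 char='t'
After 2 (b): row=0 col=0 char='t'
After 3 (k): row=0 col=0 char='t'
After 4 (^): row=0 col=0 char='t'
After 5 (k): row=0 col=0 char='t'
After 6 (j): row=1 col=0 char='s'
After 7 (h): row=1 col=0 char='s'
After 8 (b): row=0 col=17 char='s'
After 9 (w): row=1 col=0 char='s'
After 10 (j): row=2 col=0 char='c'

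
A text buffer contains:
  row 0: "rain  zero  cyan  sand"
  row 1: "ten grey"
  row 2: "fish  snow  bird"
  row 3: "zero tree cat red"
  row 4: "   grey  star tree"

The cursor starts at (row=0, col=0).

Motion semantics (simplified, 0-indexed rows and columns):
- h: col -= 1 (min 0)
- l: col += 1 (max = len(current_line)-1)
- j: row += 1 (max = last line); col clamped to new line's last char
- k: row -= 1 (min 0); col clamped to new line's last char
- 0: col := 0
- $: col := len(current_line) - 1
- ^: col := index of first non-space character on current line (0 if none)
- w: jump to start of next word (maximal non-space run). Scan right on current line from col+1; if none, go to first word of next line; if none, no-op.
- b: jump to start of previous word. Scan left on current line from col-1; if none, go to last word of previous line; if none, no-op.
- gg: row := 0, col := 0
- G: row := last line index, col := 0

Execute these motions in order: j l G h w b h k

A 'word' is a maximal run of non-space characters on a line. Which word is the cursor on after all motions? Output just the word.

Answer: bird

Derivation:
After 1 (j): row=1 col=0 char='t'
After 2 (l): row=1 col=1 char='e'
After 3 (G): row=4 col=0 char='_'
After 4 (h): row=4 col=0 char='_'
After 5 (w): row=4 col=3 char='g'
After 6 (b): row=3 col=14 char='r'
After 7 (h): row=3 col=13 char='_'
After 8 (k): row=2 col=13 char='i'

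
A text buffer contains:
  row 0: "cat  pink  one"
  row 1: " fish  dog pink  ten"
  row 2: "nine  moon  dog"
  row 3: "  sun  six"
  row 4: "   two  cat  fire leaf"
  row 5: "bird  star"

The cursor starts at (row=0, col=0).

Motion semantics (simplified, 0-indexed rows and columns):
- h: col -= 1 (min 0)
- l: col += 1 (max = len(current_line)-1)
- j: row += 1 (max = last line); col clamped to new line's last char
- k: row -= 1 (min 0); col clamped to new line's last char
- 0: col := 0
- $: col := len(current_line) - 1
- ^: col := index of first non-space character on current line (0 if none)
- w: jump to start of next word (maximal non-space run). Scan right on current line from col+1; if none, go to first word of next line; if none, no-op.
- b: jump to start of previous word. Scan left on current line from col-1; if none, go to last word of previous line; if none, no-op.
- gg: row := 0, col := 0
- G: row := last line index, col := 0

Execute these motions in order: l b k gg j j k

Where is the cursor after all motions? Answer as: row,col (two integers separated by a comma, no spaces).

After 1 (l): row=0 col=1 char='a'
After 2 (b): row=0 col=0 char='c'
After 3 (k): row=0 col=0 char='c'
After 4 (gg): row=0 col=0 char='c'
After 5 (j): row=1 col=0 char='_'
After 6 (j): row=2 col=0 char='n'
After 7 (k): row=1 col=0 char='_'

Answer: 1,0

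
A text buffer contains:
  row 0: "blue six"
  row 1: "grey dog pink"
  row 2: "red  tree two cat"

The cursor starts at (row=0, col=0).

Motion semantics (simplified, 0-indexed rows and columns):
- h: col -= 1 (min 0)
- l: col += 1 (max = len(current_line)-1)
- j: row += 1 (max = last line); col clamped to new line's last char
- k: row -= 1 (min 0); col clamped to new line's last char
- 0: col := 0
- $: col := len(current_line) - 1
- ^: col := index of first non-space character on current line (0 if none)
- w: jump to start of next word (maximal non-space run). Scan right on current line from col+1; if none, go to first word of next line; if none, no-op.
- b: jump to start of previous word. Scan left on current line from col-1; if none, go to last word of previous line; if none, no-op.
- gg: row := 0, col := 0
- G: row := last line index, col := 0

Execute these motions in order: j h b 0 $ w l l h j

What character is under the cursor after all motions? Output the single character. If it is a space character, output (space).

After 1 (j): row=1 col=0 char='g'
After 2 (h): row=1 col=0 char='g'
After 3 (b): row=0 col=5 char='s'
After 4 (0): row=0 col=0 char='b'
After 5 ($): row=0 col=7 char='x'
After 6 (w): row=1 col=0 char='g'
After 7 (l): row=1 col=1 char='r'
After 8 (l): row=1 col=2 char='e'
After 9 (h): row=1 col=1 char='r'
After 10 (j): row=2 col=1 char='e'

Answer: e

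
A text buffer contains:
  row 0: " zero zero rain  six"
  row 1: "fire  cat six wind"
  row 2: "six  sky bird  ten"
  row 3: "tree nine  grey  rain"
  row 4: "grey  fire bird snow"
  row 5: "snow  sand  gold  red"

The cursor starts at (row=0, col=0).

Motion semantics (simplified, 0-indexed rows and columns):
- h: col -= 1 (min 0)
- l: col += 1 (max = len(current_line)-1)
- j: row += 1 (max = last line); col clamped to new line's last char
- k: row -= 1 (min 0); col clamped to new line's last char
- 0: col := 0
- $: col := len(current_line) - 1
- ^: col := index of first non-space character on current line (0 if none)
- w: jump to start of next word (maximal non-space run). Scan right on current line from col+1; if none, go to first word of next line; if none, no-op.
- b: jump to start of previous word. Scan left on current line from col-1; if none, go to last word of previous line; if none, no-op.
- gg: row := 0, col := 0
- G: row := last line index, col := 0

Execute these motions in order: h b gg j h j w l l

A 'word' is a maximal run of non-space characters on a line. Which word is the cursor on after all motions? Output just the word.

After 1 (h): row=0 col=0 char='_'
After 2 (b): row=0 col=0 char='_'
After 3 (gg): row=0 col=0 char='_'
After 4 (j): row=1 col=0 char='f'
After 5 (h): row=1 col=0 char='f'
After 6 (j): row=2 col=0 char='s'
After 7 (w): row=2 col=5 char='s'
After 8 (l): row=2 col=6 char='k'
After 9 (l): row=2 col=7 char='y'

Answer: sky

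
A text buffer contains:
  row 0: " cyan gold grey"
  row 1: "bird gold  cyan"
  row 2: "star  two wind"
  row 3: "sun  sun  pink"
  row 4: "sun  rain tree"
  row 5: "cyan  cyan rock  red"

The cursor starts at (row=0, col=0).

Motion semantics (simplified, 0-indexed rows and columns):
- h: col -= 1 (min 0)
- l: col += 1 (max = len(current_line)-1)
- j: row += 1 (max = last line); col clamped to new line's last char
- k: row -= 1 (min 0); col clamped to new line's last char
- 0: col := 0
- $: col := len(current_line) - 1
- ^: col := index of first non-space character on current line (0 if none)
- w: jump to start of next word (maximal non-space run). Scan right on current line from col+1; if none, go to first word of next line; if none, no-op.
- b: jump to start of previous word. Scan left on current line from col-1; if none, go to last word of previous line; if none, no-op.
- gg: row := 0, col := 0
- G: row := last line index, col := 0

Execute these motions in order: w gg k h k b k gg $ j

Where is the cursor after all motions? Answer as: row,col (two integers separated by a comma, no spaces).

Answer: 1,14

Derivation:
After 1 (w): row=0 col=1 char='c'
After 2 (gg): row=0 col=0 char='_'
After 3 (k): row=0 col=0 char='_'
After 4 (h): row=0 col=0 char='_'
After 5 (k): row=0 col=0 char='_'
After 6 (b): row=0 col=0 char='_'
After 7 (k): row=0 col=0 char='_'
After 8 (gg): row=0 col=0 char='_'
After 9 ($): row=0 col=14 char='y'
After 10 (j): row=1 col=14 char='n'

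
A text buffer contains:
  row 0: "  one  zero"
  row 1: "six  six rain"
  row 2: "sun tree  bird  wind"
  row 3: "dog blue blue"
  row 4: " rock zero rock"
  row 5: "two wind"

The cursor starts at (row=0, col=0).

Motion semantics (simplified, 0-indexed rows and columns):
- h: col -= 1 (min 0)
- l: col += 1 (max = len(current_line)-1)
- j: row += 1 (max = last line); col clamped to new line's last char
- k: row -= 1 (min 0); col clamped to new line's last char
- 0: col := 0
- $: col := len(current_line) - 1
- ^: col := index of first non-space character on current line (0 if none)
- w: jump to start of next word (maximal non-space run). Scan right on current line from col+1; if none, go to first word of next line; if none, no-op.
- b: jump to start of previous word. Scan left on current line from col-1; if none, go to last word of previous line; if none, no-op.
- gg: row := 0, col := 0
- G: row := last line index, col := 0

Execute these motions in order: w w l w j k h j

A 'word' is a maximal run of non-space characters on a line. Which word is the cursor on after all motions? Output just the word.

After 1 (w): row=0 col=2 char='o'
After 2 (w): row=0 col=7 char='z'
After 3 (l): row=0 col=8 char='e'
After 4 (w): row=1 col=0 char='s'
After 5 (j): row=2 col=0 char='s'
After 6 (k): row=1 col=0 char='s'
After 7 (h): row=1 col=0 char='s'
After 8 (j): row=2 col=0 char='s'

Answer: sun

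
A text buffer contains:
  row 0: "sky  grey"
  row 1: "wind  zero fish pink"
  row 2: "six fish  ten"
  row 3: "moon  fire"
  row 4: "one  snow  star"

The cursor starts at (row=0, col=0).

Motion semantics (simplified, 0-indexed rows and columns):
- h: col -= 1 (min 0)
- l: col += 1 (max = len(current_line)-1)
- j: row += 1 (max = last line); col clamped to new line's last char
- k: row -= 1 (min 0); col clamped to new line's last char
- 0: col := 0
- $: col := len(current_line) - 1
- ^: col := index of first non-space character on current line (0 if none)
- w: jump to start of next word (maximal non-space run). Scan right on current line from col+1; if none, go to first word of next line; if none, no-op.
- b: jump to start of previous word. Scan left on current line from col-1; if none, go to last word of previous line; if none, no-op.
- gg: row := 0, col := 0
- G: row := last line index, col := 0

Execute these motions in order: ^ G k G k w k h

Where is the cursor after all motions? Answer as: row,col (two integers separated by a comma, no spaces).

After 1 (^): row=0 col=0 char='s'
After 2 (G): row=4 col=0 char='o'
After 3 (k): row=3 col=0 char='m'
After 4 (G): row=4 col=0 char='o'
After 5 (k): row=3 col=0 char='m'
After 6 (w): row=3 col=6 char='f'
After 7 (k): row=2 col=6 char='s'
After 8 (h): row=2 col=5 char='i'

Answer: 2,5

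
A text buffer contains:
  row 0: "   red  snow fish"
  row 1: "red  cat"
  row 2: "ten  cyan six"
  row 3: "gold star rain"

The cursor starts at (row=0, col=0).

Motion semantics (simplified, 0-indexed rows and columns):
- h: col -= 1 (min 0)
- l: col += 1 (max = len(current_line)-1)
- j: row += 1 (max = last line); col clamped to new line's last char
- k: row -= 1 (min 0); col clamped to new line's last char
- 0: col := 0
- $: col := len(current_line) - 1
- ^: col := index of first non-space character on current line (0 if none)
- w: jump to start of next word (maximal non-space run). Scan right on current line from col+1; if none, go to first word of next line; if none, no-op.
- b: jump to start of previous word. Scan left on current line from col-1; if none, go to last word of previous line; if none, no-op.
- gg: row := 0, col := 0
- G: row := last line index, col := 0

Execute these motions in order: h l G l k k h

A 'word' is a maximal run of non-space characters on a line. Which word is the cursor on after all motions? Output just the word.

Answer: red

Derivation:
After 1 (h): row=0 col=0 char='_'
After 2 (l): row=0 col=1 char='_'
After 3 (G): row=3 col=0 char='g'
After 4 (l): row=3 col=1 char='o'
After 5 (k): row=2 col=1 char='e'
After 6 (k): row=1 col=1 char='e'
After 7 (h): row=1 col=0 char='r'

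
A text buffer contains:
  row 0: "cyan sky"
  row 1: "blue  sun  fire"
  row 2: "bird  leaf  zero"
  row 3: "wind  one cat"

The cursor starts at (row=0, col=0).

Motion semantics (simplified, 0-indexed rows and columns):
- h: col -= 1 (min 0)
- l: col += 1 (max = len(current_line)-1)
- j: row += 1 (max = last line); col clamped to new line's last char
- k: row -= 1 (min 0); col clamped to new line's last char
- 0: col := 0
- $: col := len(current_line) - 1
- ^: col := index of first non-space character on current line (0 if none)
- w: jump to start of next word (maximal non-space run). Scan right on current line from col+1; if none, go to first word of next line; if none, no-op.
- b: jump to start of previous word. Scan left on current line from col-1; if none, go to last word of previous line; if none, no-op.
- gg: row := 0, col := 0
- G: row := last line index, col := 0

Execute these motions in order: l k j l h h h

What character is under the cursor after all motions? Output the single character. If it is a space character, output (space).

Answer: b

Derivation:
After 1 (l): row=0 col=1 char='y'
After 2 (k): row=0 col=1 char='y'
After 3 (j): row=1 col=1 char='l'
After 4 (l): row=1 col=2 char='u'
After 5 (h): row=1 col=1 char='l'
After 6 (h): row=1 col=0 char='b'
After 7 (h): row=1 col=0 char='b'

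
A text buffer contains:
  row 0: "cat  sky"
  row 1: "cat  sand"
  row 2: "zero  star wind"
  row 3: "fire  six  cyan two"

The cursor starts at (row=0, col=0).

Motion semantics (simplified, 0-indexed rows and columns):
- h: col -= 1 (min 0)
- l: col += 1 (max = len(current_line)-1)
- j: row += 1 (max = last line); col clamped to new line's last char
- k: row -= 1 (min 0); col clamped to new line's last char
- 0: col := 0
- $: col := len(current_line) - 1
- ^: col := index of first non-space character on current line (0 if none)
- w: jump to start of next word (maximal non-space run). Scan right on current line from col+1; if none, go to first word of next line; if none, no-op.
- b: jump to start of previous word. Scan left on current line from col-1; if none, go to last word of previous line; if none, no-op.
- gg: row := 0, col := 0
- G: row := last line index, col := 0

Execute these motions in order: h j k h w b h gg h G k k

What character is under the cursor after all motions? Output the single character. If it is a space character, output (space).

Answer: c

Derivation:
After 1 (h): row=0 col=0 char='c'
After 2 (j): row=1 col=0 char='c'
After 3 (k): row=0 col=0 char='c'
After 4 (h): row=0 col=0 char='c'
After 5 (w): row=0 col=5 char='s'
After 6 (b): row=0 col=0 char='c'
After 7 (h): row=0 col=0 char='c'
After 8 (gg): row=0 col=0 char='c'
After 9 (h): row=0 col=0 char='c'
After 10 (G): row=3 col=0 char='f'
After 11 (k): row=2 col=0 char='z'
After 12 (k): row=1 col=0 char='c'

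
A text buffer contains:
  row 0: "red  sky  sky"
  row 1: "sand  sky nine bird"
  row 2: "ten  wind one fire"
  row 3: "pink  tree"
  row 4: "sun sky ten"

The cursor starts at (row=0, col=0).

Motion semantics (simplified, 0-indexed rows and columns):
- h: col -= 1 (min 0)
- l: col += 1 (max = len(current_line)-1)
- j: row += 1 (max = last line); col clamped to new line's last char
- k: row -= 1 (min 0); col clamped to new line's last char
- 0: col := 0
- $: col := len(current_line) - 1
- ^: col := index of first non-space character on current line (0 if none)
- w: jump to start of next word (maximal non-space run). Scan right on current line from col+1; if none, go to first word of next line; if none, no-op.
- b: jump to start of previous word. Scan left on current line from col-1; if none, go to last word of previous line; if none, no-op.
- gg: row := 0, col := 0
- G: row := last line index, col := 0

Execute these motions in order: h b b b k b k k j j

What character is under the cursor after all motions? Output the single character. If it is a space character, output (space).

Answer: t

Derivation:
After 1 (h): row=0 col=0 char='r'
After 2 (b): row=0 col=0 char='r'
After 3 (b): row=0 col=0 char='r'
After 4 (b): row=0 col=0 char='r'
After 5 (k): row=0 col=0 char='r'
After 6 (b): row=0 col=0 char='r'
After 7 (k): row=0 col=0 char='r'
After 8 (k): row=0 col=0 char='r'
After 9 (j): row=1 col=0 char='s'
After 10 (j): row=2 col=0 char='t'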